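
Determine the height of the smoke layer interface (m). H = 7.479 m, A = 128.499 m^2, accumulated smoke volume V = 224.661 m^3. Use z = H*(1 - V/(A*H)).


V/(A*H) = 0.23377
1 - 0.23377 = 0.76623
z = 7.479 * 0.76623 = 5.7307 m

5.7307 m


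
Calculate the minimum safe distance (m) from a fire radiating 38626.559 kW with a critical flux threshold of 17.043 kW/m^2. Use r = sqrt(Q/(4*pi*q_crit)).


4*pi*q_crit = 214.17
Q/(4*pi*q_crit) = 180.36
r = sqrt(180.36) = 13.430 m

13.430 m


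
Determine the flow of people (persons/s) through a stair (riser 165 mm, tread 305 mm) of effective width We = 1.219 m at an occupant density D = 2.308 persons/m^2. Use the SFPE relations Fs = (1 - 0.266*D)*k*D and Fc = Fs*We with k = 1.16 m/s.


1 - 0.266*D = 1 - 0.266*2.308 = 0.38607
Fs = 0.38607 * 1.16 * 2.308 = 1.0336 persons/(s*m)
Fc = 1.0336 * 1.219 = 1.2600 persons/s

1.2600 persons/s


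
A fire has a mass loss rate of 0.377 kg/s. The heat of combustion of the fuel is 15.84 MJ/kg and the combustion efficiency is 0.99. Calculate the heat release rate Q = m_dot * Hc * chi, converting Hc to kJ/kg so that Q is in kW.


Hc = 15.84 MJ/kg = 15.84 * 1000 kJ/kg = 15840 kJ/kg
Q = 0.377 kg/s * 15840 kJ/kg * 0.99 = 5912.0 kW

5912.0 kW


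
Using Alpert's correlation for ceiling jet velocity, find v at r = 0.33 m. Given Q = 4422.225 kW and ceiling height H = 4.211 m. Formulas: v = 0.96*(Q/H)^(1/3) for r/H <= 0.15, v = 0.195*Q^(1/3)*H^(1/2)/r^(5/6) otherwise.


r/H = 0.33 / 4.211 = 0.078366
r/H <= 0.15, so v = 0.96*(Q/H)^(1/3)
Q/H = 1050.2
(Q/H)^(1/3) = 10.164
v = 0.96 * 10.164 = 9.7579 m/s

9.7579 m/s


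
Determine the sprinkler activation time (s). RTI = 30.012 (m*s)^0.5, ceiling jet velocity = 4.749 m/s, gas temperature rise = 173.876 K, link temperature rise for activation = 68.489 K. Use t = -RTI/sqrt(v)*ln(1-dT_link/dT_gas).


dT_link/dT_gas = 0.39390
ln(1 - 0.39390) = -0.50070
t = -30.012 / sqrt(4.749) * -0.50070 = 6.8956 s

6.8956 s


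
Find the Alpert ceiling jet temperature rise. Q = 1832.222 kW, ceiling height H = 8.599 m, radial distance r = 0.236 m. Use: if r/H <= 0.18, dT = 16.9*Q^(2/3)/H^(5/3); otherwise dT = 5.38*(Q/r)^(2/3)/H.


r/H = 0.236 / 8.599 = 0.027445
r/H <= 0.18, so dT = 16.9*Q^(2/3)/H^(5/3)
Q^(2/3) = 149.73
H^(5/3) = 36.092
dT = 16.9 * 149.73 / 36.092 = 70.112 K

70.112 K


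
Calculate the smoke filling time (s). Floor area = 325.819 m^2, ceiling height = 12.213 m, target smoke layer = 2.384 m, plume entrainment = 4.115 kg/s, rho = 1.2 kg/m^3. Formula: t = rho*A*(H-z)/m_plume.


H - z = 9.829 m
t = 1.2 * 325.819 * 9.829 / 4.115 = 933.89 s

933.89 s


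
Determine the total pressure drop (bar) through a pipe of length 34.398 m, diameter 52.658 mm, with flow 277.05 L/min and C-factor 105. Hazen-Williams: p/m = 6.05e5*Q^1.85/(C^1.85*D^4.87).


Q^1.85 = 33017
C^1.85 = 5485.3
D^4.87 = 2.4184e+08
p/m = 0.015058 bar/m
p_total = 0.015058 * 34.398 = 0.51795 bar

0.51795 bar


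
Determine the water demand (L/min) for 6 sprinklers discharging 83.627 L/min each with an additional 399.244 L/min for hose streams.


Sprinkler demand = 6 * 83.627 = 501.762 L/min
Total = 501.762 + 399.244 = 901.006 L/min

901.006 L/min


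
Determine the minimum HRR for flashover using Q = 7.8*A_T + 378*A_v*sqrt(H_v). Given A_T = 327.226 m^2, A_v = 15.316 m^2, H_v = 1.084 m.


7.8*A_T = 2552.4
sqrt(H_v) = 1.0412
378*A_v*sqrt(H_v) = 6027.7
Q = 2552.4 + 6027.7 = 8580.1 kW

8580.1 kW


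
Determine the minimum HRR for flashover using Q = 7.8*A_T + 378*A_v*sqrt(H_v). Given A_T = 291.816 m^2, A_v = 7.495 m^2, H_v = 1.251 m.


7.8*A_T = 2276.2
sqrt(H_v) = 1.1185
378*A_v*sqrt(H_v) = 3168.8
Q = 2276.2 + 3168.8 = 5444.9 kW

5444.9 kW


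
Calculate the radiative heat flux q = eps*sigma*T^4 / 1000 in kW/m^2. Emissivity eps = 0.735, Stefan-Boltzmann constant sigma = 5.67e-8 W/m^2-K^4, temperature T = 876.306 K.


T^4 = 5.8969e+11
q = 0.735 * 5.67e-8 * 5.8969e+11 / 1000 = 24.575 kW/m^2

24.575 kW/m^2


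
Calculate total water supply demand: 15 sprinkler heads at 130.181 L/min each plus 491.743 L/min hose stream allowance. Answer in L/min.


Sprinkler demand = 15 * 130.181 = 1952.715 L/min
Total = 1952.715 + 491.743 = 2444.458 L/min

2444.458 L/min


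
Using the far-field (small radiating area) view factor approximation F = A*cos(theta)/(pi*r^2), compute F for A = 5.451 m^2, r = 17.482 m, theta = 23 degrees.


cos(23 deg) = 0.92050
pi*r^2 = 960.13
F = 5.451 * 0.92050 / 960.13 = 0.0052260

0.0052260


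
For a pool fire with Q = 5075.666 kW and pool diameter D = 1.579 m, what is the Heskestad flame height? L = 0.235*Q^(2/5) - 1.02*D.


Q^(2/5) = 30.353
0.235 * Q^(2/5) = 7.1329
1.02 * D = 1.6106
L = 5.5223 m

5.5223 m


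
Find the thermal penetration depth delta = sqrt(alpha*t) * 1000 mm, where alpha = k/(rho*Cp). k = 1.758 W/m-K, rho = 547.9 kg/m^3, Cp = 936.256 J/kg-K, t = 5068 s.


alpha = 1.758 / (547.9 * 936.256) = 3.4271e-06 m^2/s
alpha * t = 0.017368
delta = sqrt(0.017368) * 1000 = 131.79 mm

131.79 mm


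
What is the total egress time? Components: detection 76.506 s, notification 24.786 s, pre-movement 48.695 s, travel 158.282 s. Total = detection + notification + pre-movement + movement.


Total = 76.506 + 24.786 + 48.695 + 158.282 = 308.269 s

308.269 s


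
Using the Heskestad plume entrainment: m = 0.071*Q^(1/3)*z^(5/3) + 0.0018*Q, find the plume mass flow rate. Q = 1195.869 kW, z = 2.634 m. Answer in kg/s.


Q^(1/3) = 10.614
z^(5/3) = 5.0237
First term = 0.071 * 10.614 * 5.0237 = 3.7860
Second term = 0.0018 * 1195.869 = 2.1526
m = 5.9386 kg/s

5.9386 kg/s


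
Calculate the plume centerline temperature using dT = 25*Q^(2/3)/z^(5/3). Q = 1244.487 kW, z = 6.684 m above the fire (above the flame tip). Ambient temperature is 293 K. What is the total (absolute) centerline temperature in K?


Q^(2/3) = 115.70
z^(5/3) = 23.717
dT = 25 * 115.70 / 23.717 = 121.96 K
T = 293 + 121.96 = 414.96 K

414.96 K


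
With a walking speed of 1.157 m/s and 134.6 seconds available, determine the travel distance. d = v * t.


d = 1.157 * 134.6 = 155.73 m

155.73 m


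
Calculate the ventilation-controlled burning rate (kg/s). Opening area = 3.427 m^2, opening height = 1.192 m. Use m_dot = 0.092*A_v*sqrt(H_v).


sqrt(H_v) = 1.0918
m_dot = 0.092 * 3.427 * 1.0918 = 0.34422 kg/s

0.34422 kg/s


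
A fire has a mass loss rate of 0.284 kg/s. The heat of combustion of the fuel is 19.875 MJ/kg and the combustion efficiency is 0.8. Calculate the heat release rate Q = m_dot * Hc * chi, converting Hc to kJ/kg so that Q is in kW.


Hc = 19.875 MJ/kg = 19.875 * 1000 kJ/kg = 19875 kJ/kg
Q = 0.284 kg/s * 19875 kJ/kg * 0.8 = 4515.6 kW

4515.6 kW


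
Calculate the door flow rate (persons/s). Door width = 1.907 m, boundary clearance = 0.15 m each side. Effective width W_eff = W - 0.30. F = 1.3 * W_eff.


W_eff = 1.907 - 0.30 = 1.607 m
F = 1.3 * 1.607 = 2.0891 persons/s

2.0891 persons/s


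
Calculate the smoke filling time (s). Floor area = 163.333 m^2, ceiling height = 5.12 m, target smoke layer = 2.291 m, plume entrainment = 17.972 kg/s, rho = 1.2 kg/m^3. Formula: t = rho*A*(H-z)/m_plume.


H - z = 2.829 m
t = 1.2 * 163.333 * 2.829 / 17.972 = 30.853 s

30.853 s


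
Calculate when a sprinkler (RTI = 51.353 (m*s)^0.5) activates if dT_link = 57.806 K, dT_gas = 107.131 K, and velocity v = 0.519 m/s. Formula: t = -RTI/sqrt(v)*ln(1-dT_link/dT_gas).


dT_link/dT_gas = 0.53958
ln(1 - 0.53958) = -0.77562
t = -51.353 / sqrt(0.519) * -0.77562 = 55.288 s

55.288 s


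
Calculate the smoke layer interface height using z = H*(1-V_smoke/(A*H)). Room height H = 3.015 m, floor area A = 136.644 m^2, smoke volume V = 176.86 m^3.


V/(A*H) = 0.42929
1 - 0.42929 = 0.57071
z = 3.015 * 0.57071 = 1.7207 m

1.7207 m


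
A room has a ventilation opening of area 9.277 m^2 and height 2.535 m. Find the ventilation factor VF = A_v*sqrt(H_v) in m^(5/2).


sqrt(H_v) = 1.5922
VF = 9.277 * 1.5922 = 14.771 m^(5/2)

14.771 m^(5/2)


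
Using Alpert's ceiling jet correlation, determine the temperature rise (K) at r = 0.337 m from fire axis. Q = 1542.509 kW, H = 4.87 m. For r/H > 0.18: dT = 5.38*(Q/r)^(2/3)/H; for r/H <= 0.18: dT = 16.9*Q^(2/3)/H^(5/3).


r/H = 0.337 / 4.87 = 0.069199
r/H <= 0.18, so dT = 16.9*Q^(2/3)/H^(5/3)
Q^(2/3) = 133.50
H^(5/3) = 13.992
dT = 16.9 * 133.50 / 13.992 = 161.25 K

161.25 K


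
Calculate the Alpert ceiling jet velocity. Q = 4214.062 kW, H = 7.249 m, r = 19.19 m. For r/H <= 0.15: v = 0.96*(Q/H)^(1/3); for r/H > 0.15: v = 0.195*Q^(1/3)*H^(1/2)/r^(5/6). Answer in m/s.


r/H = 19.19 / 7.249 = 2.6473
r/H > 0.15, so v = 0.195*Q^(1/3)*H^(1/2)/r^(5/6)
Q^(1/3) = 16.152
H^(1/2) = 2.6924
r^(5/6) = 11.728
v = 0.195 * 16.152 * 2.6924 / 11.728 = 0.72307 m/s

0.72307 m/s


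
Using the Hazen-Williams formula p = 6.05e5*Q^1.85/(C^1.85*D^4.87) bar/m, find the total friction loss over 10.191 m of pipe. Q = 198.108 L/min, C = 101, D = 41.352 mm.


Q^1.85 = 17753
C^1.85 = 5105.0
D^4.87 = 7.4531e+07
p/m = 0.028229 bar/m
p_total = 0.028229 * 10.191 = 0.28768 bar

0.28768 bar


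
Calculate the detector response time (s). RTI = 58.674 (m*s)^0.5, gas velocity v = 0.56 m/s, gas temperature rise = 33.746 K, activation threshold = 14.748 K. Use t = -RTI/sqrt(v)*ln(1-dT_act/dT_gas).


dT_act/dT_gas = 0.43703
ln(1 - 0.43703) = -0.57453
t = -58.674 / sqrt(0.56) * -0.57453 = 45.047 s

45.047 s


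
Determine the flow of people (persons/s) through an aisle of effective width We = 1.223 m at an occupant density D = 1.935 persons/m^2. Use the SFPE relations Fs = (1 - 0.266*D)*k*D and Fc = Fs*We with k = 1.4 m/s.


1 - 0.266*D = 1 - 0.266*1.935 = 0.48529
Fs = 0.48529 * 1.4 * 1.935 = 1.3147 persons/(s*m)
Fc = 1.3147 * 1.223 = 1.6078 persons/s

1.6078 persons/s


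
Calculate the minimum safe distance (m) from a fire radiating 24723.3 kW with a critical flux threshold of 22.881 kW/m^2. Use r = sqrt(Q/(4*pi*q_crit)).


4*pi*q_crit = 287.53
Q/(4*pi*q_crit) = 85.985
r = sqrt(85.985) = 9.2728 m

9.2728 m


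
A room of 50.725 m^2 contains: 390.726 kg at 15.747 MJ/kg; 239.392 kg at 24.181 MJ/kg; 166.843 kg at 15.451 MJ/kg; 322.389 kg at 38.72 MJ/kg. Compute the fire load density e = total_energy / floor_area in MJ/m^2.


Total energy = 390.726*15.747 + 239.392*24.181 + 166.843*15.451 + 322.389*38.72
= 6152.762 + 5788.738 + 2577.891 + 12482.90
= 27002.29 MJ
e = 27002.29 / 50.725 = 532.33 MJ/m^2

532.33 MJ/m^2


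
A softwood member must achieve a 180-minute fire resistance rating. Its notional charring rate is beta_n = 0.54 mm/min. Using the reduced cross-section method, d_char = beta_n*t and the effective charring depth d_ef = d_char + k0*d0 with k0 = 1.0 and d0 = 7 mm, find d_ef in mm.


d_char = 0.54 * 180 = 97.2 mm
d_ef = 97.2 + 1.0*7 = 104.2 mm

104.2 mm


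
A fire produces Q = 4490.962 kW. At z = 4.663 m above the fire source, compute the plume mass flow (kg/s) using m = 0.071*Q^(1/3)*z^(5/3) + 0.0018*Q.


Q^(1/3) = 16.499
z^(5/3) = 13.015
First term = 0.071 * 16.499 * 13.015 = 15.246
Second term = 0.0018 * 4490.962 = 8.0837
m = 23.329 kg/s

23.329 kg/s


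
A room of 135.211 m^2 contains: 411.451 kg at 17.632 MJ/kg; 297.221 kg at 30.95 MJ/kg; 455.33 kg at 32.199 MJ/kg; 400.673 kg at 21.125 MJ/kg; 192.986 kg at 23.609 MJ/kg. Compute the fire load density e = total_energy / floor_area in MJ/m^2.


Total energy = 411.451*17.632 + 297.221*30.95 + 455.33*32.199 + 400.673*21.125 + 192.986*23.609
= 7254.704 + 9198.990 + 14661.17 + 8464.217 + 4556.206
= 44135.29 MJ
e = 44135.29 / 135.211 = 326.42 MJ/m^2

326.42 MJ/m^2


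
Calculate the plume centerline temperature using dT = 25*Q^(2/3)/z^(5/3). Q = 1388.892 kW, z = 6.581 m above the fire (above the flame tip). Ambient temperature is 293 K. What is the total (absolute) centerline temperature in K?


Q^(2/3) = 124.48
z^(5/3) = 23.111
dT = 25 * 124.48 / 23.111 = 134.66 K
T = 293 + 134.66 = 427.66 K

427.66 K


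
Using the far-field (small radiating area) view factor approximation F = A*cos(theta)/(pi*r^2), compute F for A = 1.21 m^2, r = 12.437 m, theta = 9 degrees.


cos(9 deg) = 0.98769
pi*r^2 = 485.94
F = 1.21 * 0.98769 / 485.94 = 0.0024594

0.0024594


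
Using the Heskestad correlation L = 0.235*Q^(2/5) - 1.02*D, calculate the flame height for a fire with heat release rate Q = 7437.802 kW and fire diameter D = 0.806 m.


Q^(2/5) = 35.365
0.235 * Q^(2/5) = 8.3109
1.02 * D = 0.82212
L = 7.4887 m

7.4887 m


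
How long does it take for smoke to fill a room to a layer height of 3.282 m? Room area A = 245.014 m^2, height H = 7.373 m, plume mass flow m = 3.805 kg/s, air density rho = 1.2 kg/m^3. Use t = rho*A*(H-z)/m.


H - z = 4.091 m
t = 1.2 * 245.014 * 4.091 / 3.805 = 316.12 s

316.12 s


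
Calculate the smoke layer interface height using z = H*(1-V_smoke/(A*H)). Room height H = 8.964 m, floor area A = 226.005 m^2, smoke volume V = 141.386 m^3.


V/(A*H) = 0.069789
1 - 0.069789 = 0.93021
z = 8.964 * 0.93021 = 8.3384 m

8.3384 m


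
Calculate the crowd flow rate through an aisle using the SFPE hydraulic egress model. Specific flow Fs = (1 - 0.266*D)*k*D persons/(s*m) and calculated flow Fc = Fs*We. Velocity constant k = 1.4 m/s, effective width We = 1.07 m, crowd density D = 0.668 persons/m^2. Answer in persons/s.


1 - 0.266*D = 1 - 0.266*0.668 = 0.82231
Fs = 0.82231 * 1.4 * 0.668 = 0.76903 persons/(s*m)
Fc = 0.76903 * 1.07 = 0.82286 persons/s

0.82286 persons/s


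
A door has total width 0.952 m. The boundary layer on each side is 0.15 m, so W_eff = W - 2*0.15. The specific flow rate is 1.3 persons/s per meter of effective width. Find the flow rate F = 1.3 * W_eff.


W_eff = 0.952 - 0.30 = 0.652 m
F = 1.3 * 0.652 = 0.84760 persons/s

0.84760 persons/s


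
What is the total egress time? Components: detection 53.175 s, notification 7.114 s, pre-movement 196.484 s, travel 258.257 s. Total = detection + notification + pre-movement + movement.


Total = 53.175 + 7.114 + 196.484 + 258.257 = 515.03 s

515.03 s


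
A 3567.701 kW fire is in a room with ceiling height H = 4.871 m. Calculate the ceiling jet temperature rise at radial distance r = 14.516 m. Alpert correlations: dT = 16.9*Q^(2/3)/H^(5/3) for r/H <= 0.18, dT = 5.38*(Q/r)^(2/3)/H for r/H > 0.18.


r/H = 14.516 / 4.871 = 2.9801
r/H > 0.18, so dT = 5.38*(Q/r)^(2/3)/H
Q/r = 245.78
(Q/r)^(2/3) = 39.237
dT = 5.38 * 39.237 / 4.871 = 43.337 K

43.337 K


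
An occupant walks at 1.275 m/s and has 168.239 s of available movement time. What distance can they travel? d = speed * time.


d = 1.275 * 168.239 = 214.50 m

214.50 m


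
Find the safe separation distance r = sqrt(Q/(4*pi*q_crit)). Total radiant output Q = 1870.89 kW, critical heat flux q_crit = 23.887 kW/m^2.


4*pi*q_crit = 300.17
Q/(4*pi*q_crit) = 6.2327
r = sqrt(6.2327) = 2.4965 m

2.4965 m


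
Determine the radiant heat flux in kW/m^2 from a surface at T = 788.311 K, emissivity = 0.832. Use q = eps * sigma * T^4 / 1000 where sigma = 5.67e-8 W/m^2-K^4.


T^4 = 3.8618e+11
q = 0.832 * 5.67e-8 * 3.8618e+11 / 1000 = 18.218 kW/m^2

18.218 kW/m^2


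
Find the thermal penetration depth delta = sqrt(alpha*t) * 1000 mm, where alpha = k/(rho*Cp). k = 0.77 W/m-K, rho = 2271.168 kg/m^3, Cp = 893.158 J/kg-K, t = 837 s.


alpha = 0.77 / (2271.168 * 893.158) = 3.7959e-07 m^2/s
alpha * t = 0.00031772
delta = sqrt(0.00031772) * 1000 = 17.825 mm

17.825 mm


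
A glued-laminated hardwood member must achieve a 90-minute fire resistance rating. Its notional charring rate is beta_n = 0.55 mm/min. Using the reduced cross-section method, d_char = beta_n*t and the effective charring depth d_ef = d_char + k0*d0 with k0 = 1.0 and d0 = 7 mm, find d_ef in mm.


d_char = 0.55 * 90 = 49.5 mm
d_ef = 49.5 + 1.0*7 = 56.5 mm

56.5 mm


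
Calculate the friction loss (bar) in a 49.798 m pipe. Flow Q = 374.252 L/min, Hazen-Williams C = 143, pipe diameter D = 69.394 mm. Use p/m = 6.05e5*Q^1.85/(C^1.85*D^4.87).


Q^1.85 = 57591
C^1.85 = 9713.4
D^4.87 = 9.2734e+08
p/m = 0.0038681 bar/m
p_total = 0.0038681 * 49.798 = 0.19262 bar

0.19262 bar


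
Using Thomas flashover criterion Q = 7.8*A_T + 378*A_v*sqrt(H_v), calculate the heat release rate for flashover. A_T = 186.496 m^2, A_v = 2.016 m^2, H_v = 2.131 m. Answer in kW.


7.8*A_T = 1454.7
sqrt(H_v) = 1.4598
378*A_v*sqrt(H_v) = 1112.4
Q = 1454.7 + 1112.4 = 2567.1 kW

2567.1 kW


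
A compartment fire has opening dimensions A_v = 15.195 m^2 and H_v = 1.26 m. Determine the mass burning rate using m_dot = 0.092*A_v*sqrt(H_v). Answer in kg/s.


sqrt(H_v) = 1.1225
m_dot = 0.092 * 15.195 * 1.1225 = 1.5692 kg/s

1.5692 kg/s


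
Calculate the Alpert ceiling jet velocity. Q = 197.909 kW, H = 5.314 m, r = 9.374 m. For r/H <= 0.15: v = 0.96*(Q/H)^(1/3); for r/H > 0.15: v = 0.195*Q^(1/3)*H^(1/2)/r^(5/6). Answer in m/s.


r/H = 9.374 / 5.314 = 1.7640
r/H > 0.15, so v = 0.195*Q^(1/3)*H^(1/2)/r^(5/6)
Q^(1/3) = 5.8276
H^(1/2) = 2.3052
r^(5/6) = 6.4556
v = 0.195 * 5.8276 * 2.3052 / 6.4556 = 0.40579 m/s

0.40579 m/s


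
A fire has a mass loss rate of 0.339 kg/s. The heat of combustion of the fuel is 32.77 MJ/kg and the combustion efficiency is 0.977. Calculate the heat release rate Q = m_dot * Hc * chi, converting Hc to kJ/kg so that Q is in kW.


Hc = 32.77 MJ/kg = 32.77 * 1000 kJ/kg = 32770 kJ/kg
Q = 0.339 kg/s * 32770 kJ/kg * 0.977 = 10854 kW

10854 kW


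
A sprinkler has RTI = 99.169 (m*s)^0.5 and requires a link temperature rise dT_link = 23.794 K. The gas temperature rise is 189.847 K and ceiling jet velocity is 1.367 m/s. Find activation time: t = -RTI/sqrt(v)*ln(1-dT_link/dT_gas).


dT_link/dT_gas = 0.12533
ln(1 - 0.12533) = -0.13391
t = -99.169 / sqrt(1.367) * -0.13391 = 11.358 s

11.358 s


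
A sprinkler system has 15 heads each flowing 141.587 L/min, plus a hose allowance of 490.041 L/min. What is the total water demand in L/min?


Sprinkler demand = 15 * 141.587 = 2123.805 L/min
Total = 2123.805 + 490.041 = 2613.846 L/min

2613.846 L/min


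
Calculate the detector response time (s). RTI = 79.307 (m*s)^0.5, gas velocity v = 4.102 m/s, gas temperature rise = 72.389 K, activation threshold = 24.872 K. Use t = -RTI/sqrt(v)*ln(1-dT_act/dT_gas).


dT_act/dT_gas = 0.34359
ln(1 - 0.34359) = -0.42097
t = -79.307 / sqrt(4.102) * -0.42097 = 16.484 s

16.484 s


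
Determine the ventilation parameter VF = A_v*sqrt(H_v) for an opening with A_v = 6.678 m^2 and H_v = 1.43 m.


sqrt(H_v) = 1.1958
VF = 6.678 * 1.1958 = 7.9857 m^(5/2)

7.9857 m^(5/2)


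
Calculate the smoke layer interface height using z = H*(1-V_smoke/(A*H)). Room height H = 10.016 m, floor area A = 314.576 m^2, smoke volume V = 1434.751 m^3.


V/(A*H) = 0.45536
1 - 0.45536 = 0.54464
z = 10.016 * 0.54464 = 5.4551 m

5.4551 m


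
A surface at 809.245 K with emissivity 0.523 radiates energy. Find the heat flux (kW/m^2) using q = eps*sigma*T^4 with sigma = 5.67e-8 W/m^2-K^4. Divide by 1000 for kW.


T^4 = 4.2886e+11
q = 0.523 * 5.67e-8 * 4.2886e+11 / 1000 = 12.718 kW/m^2

12.718 kW/m^2


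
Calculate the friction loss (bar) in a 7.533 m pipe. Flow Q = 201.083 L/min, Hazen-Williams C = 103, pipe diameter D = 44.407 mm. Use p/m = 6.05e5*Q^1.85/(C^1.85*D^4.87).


Q^1.85 = 18249
C^1.85 = 5293.6
D^4.87 = 1.0546e+08
p/m = 0.019777 bar/m
p_total = 0.019777 * 7.533 = 0.14898 bar

0.14898 bar


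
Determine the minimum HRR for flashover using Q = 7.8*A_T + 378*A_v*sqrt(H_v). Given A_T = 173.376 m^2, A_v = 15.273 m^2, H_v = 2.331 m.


7.8*A_T = 1352.3
sqrt(H_v) = 1.5268
378*A_v*sqrt(H_v) = 8814.3
Q = 1352.3 + 8814.3 = 10167 kW

10167 kW


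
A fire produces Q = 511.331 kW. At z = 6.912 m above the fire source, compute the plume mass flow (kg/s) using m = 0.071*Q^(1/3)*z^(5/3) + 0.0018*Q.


Q^(1/3) = 7.9965
z^(5/3) = 25.081
First term = 0.071 * 7.9965 * 25.081 = 14.240
Second term = 0.0018 * 511.331 = 0.92040
m = 15.160 kg/s

15.160 kg/s


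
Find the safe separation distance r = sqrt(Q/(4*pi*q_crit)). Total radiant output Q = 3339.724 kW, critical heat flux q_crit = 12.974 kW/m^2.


4*pi*q_crit = 163.04
Q/(4*pi*q_crit) = 20.485
r = sqrt(20.485) = 4.5260 m

4.5260 m


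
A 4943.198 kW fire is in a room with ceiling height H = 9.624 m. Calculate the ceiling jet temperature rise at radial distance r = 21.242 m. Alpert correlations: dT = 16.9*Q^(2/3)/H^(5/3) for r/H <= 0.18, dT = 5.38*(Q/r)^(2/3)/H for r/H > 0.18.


r/H = 21.242 / 9.624 = 2.2072
r/H > 0.18, so dT = 5.38*(Q/r)^(2/3)/H
Q/r = 232.71
(Q/r)^(2/3) = 37.833
dT = 5.38 * 37.833 / 9.624 = 21.150 K

21.150 K


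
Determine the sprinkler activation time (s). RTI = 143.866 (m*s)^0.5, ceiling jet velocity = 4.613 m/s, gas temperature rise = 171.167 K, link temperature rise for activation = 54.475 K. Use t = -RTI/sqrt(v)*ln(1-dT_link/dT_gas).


dT_link/dT_gas = 0.31826
ln(1 - 0.31826) = -0.38310
t = -143.866 / sqrt(4.613) * -0.38310 = 25.661 s

25.661 s


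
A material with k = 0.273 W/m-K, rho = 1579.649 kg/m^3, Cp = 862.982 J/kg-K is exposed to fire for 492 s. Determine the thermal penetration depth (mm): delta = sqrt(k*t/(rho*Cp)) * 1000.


alpha = 0.273 / (1579.649 * 862.982) = 2.0026e-07 m^2/s
alpha * t = 9.8529e-05
delta = sqrt(9.8529e-05) * 1000 = 9.9262 mm

9.9262 mm


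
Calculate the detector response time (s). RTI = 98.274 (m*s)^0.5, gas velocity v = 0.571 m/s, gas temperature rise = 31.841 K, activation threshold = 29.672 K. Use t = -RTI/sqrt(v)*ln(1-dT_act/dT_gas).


dT_act/dT_gas = 0.93188
ln(1 - 0.93188) = -2.6865
t = -98.274 / sqrt(0.571) * -2.6865 = 349.39 s

349.39 s


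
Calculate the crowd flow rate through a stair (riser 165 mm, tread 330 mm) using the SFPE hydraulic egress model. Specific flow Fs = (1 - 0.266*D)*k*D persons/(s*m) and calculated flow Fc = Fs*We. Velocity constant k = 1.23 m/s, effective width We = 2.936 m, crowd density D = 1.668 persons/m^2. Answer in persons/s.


1 - 0.266*D = 1 - 0.266*1.668 = 0.55631
Fs = 0.55631 * 1.23 * 1.668 = 1.1414 persons/(s*m)
Fc = 1.1414 * 2.936 = 3.3510 persons/s

3.3510 persons/s


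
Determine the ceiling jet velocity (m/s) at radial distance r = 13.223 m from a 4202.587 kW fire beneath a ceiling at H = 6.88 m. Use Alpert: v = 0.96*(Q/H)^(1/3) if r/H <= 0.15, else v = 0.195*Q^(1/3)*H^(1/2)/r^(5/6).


r/H = 13.223 / 6.88 = 1.9219
r/H > 0.15, so v = 0.195*Q^(1/3)*H^(1/2)/r^(5/6)
Q^(1/3) = 16.138
H^(1/2) = 2.6230
r^(5/6) = 8.5989
v = 0.195 * 16.138 * 2.6230 / 8.5989 = 0.95990 m/s

0.95990 m/s


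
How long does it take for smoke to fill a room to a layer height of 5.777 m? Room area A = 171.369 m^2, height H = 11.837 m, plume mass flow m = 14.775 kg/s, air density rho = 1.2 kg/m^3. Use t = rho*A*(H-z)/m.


H - z = 6.06 m
t = 1.2 * 171.369 * 6.06 / 14.775 = 84.345 s

84.345 s


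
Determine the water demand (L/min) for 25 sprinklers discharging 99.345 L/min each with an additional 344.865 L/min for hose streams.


Sprinkler demand = 25 * 99.345 = 2483.625 L/min
Total = 2483.625 + 344.865 = 2828.49 L/min

2828.49 L/min


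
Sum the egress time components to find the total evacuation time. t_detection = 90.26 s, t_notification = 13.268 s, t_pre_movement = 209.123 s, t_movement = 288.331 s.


Total = 90.26 + 13.268 + 209.123 + 288.331 = 600.982 s

600.982 s


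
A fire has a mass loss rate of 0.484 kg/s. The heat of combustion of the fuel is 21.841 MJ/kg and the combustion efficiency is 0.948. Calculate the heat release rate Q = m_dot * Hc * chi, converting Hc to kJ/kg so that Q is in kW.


Hc = 21.841 MJ/kg = 21.841 * 1000 kJ/kg = 21841 kJ/kg
Q = 0.484 kg/s * 21841 kJ/kg * 0.948 = 10021 kW

10021 kW


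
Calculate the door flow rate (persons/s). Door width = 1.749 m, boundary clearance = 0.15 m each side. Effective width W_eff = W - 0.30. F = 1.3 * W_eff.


W_eff = 1.749 - 0.30 = 1.449 m
F = 1.3 * 1.449 = 1.8837 persons/s

1.8837 persons/s


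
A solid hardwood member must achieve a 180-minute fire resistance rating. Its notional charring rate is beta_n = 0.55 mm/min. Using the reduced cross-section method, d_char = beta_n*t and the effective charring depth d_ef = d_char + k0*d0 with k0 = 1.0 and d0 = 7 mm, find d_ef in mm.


d_char = 0.55 * 180 = 99 mm
d_ef = 99 + 1.0*7 = 106 mm

106 mm


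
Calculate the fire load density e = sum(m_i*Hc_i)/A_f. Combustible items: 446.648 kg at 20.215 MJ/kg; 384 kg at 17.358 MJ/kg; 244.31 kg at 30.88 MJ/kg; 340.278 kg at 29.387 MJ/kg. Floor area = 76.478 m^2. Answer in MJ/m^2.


Total energy = 446.648*20.215 + 384*17.358 + 244.31*30.88 + 340.278*29.387
= 9028.989 + 6665.472 + 7544.293 + 9999.750
= 33238.50 MJ
e = 33238.50 / 76.478 = 434.62 MJ/m^2

434.62 MJ/m^2


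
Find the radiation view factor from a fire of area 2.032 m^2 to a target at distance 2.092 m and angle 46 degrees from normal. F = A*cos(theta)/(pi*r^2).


cos(46 deg) = 0.69466
pi*r^2 = 13.749
F = 2.032 * 0.69466 / 13.749 = 0.10266

0.10266


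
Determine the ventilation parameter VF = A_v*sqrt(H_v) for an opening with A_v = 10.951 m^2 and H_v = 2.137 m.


sqrt(H_v) = 1.4618
VF = 10.951 * 1.4618 = 16.009 m^(5/2)

16.009 m^(5/2)


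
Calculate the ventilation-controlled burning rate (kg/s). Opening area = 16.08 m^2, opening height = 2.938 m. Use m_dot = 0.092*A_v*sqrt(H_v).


sqrt(H_v) = 1.7141
m_dot = 0.092 * 16.08 * 1.7141 = 2.5357 kg/s

2.5357 kg/s


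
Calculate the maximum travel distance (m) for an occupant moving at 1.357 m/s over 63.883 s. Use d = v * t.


d = 1.357 * 63.883 = 86.689 m

86.689 m


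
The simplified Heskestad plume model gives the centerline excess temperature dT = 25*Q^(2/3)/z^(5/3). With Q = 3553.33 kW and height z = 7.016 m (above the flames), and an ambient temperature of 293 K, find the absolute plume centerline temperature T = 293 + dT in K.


Q^(2/3) = 232.86
z^(5/3) = 25.713
dT = 25 * 232.86 / 25.713 = 226.40 K
T = 293 + 226.40 = 519.40 K

519.40 K


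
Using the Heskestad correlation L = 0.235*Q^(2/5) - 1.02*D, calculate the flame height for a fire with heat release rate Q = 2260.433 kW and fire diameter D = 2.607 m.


Q^(2/5) = 21.962
0.235 * Q^(2/5) = 5.1611
1.02 * D = 2.6591
L = 2.5020 m

2.5020 m


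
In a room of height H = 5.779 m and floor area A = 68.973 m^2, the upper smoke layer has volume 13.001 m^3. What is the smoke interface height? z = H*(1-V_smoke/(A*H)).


V/(A*H) = 0.032617
1 - 0.032617 = 0.96738
z = 5.779 * 0.96738 = 5.5905 m

5.5905 m


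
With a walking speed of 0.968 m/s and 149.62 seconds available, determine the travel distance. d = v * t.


d = 0.968 * 149.62 = 144.83 m

144.83 m


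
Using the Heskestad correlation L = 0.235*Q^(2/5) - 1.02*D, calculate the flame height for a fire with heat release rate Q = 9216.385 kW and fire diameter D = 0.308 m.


Q^(2/5) = 38.532
0.235 * Q^(2/5) = 9.0551
1.02 * D = 0.31416
L = 8.7409 m

8.7409 m


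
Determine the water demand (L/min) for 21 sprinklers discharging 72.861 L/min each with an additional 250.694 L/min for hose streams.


Sprinkler demand = 21 * 72.861 = 1530.081 L/min
Total = 1530.081 + 250.694 = 1780.775 L/min

1780.775 L/min


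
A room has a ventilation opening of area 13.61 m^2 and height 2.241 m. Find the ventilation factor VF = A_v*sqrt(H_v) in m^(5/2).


sqrt(H_v) = 1.4970
VF = 13.61 * 1.4970 = 20.374 m^(5/2)

20.374 m^(5/2)


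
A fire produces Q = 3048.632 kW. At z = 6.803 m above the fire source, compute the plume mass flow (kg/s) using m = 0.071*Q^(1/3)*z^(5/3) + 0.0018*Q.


Q^(1/3) = 14.500
z^(5/3) = 24.425
First term = 0.071 * 14.500 * 24.425 = 25.146
Second term = 0.0018 * 3048.632 = 5.4875
m = 30.633 kg/s

30.633 kg/s


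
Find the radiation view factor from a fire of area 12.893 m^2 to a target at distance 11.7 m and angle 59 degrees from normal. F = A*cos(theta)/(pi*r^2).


cos(59 deg) = 0.51504
pi*r^2 = 430.05
F = 12.893 * 0.51504 / 430.05 = 0.015441

0.015441


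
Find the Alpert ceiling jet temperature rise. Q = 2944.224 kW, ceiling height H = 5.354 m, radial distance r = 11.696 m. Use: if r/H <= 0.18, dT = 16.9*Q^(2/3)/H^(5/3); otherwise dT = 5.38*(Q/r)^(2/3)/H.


r/H = 11.696 / 5.354 = 2.1845
r/H > 0.18, so dT = 5.38*(Q/r)^(2/3)/H
Q/r = 251.73
(Q/r)^(2/3) = 39.868
dT = 5.38 * 39.868 / 5.354 = 40.061 K

40.061 K


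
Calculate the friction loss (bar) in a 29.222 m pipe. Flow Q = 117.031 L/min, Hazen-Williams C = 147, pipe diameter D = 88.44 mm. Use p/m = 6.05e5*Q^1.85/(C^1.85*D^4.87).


Q^1.85 = 6704.4
C^1.85 = 10222
D^4.87 = 3.0212e+09
p/m = 0.00013134 bar/m
p_total = 0.00013134 * 29.222 = 0.0038380 bar

0.0038380 bar


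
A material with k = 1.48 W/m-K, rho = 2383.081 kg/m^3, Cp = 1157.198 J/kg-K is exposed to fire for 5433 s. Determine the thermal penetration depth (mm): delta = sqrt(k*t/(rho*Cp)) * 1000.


alpha = 1.48 / (2383.081 * 1157.198) = 5.3668e-07 m^2/s
alpha * t = 0.0029158
delta = sqrt(0.0029158) * 1000 = 53.998 mm

53.998 mm


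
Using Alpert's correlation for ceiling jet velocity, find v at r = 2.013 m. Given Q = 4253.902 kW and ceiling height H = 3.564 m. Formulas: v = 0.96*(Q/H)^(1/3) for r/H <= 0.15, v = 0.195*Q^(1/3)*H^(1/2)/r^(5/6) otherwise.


r/H = 2.013 / 3.564 = 0.56481
r/H > 0.15, so v = 0.195*Q^(1/3)*H^(1/2)/r^(5/6)
Q^(1/3) = 16.203
H^(1/2) = 1.8879
r^(5/6) = 1.7914
v = 0.195 * 16.203 * 1.8879 / 1.7914 = 3.3296 m/s

3.3296 m/s


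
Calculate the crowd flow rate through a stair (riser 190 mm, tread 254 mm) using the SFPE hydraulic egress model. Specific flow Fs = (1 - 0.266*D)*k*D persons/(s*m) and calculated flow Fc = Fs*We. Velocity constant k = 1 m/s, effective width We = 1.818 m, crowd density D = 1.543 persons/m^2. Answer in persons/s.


1 - 0.266*D = 1 - 0.266*1.543 = 0.58956
Fs = 0.58956 * 1 * 1.543 = 0.90969 persons/(s*m)
Fc = 0.90969 * 1.818 = 1.6538 persons/s

1.6538 persons/s


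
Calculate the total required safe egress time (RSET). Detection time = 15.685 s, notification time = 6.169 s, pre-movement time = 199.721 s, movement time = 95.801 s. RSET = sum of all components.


Total = 15.685 + 6.169 + 199.721 + 95.801 = 317.376 s

317.376 s


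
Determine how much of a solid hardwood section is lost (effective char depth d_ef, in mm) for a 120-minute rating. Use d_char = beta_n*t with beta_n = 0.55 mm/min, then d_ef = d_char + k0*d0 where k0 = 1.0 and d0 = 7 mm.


d_char = 0.55 * 120 = 66 mm
d_ef = 66 + 1.0*7 = 73 mm

73 mm


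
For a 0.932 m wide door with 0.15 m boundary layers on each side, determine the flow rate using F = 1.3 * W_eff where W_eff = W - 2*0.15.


W_eff = 0.932 - 0.30 = 0.632 m
F = 1.3 * 0.632 = 0.82160 persons/s

0.82160 persons/s


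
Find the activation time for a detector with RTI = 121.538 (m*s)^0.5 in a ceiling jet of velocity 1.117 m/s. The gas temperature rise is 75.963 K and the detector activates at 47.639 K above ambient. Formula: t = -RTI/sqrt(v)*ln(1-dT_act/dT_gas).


dT_act/dT_gas = 0.62713
ln(1 - 0.62713) = -0.98654
t = -121.538 / sqrt(1.117) * -0.98654 = 113.45 s

113.45 s


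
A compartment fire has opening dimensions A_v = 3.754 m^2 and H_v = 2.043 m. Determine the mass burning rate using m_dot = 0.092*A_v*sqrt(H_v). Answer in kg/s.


sqrt(H_v) = 1.4293
m_dot = 0.092 * 3.754 * 1.4293 = 0.49365 kg/s

0.49365 kg/s


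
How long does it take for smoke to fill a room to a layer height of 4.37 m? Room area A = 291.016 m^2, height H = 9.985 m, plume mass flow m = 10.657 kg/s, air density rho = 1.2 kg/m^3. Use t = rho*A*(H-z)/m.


H - z = 5.615 m
t = 1.2 * 291.016 * 5.615 / 10.657 = 184.00 s

184.00 s


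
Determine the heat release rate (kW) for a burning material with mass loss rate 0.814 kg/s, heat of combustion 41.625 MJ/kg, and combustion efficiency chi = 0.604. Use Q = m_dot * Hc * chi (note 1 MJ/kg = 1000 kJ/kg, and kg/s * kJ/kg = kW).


Hc = 41.625 MJ/kg = 41.625 * 1000 kJ/kg = 41625 kJ/kg
Q = 0.814 kg/s * 41625 kJ/kg * 0.604 = 20465.181 kW

20465.181 kW


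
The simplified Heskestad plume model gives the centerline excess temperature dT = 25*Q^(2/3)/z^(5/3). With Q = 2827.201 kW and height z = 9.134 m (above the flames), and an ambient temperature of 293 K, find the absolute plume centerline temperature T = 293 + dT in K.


Q^(2/3) = 199.94
z^(5/3) = 39.912
dT = 25 * 199.94 / 39.912 = 125.24 K
T = 293 + 125.24 = 418.24 K

418.24 K


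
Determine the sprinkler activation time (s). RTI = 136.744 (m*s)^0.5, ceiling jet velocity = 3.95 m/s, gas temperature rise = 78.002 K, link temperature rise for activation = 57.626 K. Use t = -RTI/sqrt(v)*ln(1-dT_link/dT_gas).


dT_link/dT_gas = 0.73878
ln(1 - 0.73878) = -1.3424
t = -136.744 / sqrt(3.95) * -1.3424 = 92.360 s

92.360 s


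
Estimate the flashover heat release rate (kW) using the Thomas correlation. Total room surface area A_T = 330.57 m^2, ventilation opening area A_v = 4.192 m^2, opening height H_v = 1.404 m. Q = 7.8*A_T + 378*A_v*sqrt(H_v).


7.8*A_T = 2578.446
sqrt(H_v) = 1.1849
378*A_v*sqrt(H_v) = 1877.6
Q = 2578.446 + 1877.6 = 4456.0 kW

4456.0 kW


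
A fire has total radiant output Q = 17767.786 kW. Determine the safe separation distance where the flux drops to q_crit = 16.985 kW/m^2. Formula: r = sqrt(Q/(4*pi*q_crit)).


4*pi*q_crit = 213.44
Q/(4*pi*q_crit) = 83.245
r = sqrt(83.245) = 9.1239 m

9.1239 m


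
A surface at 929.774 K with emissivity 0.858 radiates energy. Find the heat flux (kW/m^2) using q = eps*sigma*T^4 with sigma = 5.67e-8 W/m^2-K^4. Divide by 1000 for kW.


T^4 = 7.4733e+11
q = 0.858 * 5.67e-8 * 7.4733e+11 / 1000 = 36.356 kW/m^2

36.356 kW/m^2


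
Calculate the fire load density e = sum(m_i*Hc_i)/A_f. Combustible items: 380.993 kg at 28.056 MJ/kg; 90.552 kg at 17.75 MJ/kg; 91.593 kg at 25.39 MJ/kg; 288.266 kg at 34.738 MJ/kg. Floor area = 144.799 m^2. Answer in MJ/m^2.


Total energy = 380.993*28.056 + 90.552*17.75 + 91.593*25.39 + 288.266*34.738
= 10689.14 + 1607.298 + 2325.546 + 10013.78
= 24635.77 MJ
e = 24635.77 / 144.799 = 170.14 MJ/m^2

170.14 MJ/m^2


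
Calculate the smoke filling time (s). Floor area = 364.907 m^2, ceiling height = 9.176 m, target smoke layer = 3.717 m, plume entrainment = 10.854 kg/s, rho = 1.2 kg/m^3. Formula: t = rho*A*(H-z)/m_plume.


H - z = 5.459 m
t = 1.2 * 364.907 * 5.459 / 10.854 = 220.24 s

220.24 s


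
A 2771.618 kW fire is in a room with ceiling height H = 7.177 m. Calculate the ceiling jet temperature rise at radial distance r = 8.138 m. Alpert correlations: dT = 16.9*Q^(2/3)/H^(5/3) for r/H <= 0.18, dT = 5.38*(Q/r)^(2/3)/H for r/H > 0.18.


r/H = 8.138 / 7.177 = 1.1339
r/H > 0.18, so dT = 5.38*(Q/r)^(2/3)/H
Q/r = 340.58
(Q/r)^(2/3) = 48.769
dT = 5.38 * 48.769 / 7.177 = 36.558 K

36.558 K


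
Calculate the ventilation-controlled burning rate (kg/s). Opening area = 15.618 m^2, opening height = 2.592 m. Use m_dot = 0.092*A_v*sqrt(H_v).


sqrt(H_v) = 1.6100
m_dot = 0.092 * 15.618 * 1.6100 = 2.3133 kg/s

2.3133 kg/s


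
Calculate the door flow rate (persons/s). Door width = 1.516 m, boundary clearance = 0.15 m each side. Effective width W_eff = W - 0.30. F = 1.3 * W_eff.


W_eff = 1.516 - 0.30 = 1.216 m
F = 1.3 * 1.216 = 1.5808 persons/s

1.5808 persons/s


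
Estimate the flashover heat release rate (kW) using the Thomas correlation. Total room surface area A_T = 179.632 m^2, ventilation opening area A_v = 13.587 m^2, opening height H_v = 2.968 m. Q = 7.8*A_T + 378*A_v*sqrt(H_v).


7.8*A_T = 1401.1
sqrt(H_v) = 1.7228
378*A_v*sqrt(H_v) = 8848.0
Q = 1401.1 + 8848.0 = 10249 kW

10249 kW


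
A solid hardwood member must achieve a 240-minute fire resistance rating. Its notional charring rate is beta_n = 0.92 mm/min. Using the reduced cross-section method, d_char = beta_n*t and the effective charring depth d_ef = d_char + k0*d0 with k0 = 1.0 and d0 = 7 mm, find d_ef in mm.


d_char = 0.92 * 240 = 220.8 mm
d_ef = 220.8 + 1.0*7 = 227.8 mm

227.8 mm


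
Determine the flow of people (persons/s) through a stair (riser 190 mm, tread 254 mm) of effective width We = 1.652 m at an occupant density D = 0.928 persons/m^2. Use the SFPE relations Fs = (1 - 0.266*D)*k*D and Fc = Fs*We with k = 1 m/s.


1 - 0.266*D = 1 - 0.266*0.928 = 0.75315
Fs = 0.75315 * 1 * 0.928 = 0.69893 persons/(s*m)
Fc = 0.69893 * 1.652 = 1.1546 persons/s

1.1546 persons/s


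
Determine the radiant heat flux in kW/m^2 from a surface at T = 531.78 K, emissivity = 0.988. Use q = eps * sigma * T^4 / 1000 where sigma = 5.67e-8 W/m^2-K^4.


T^4 = 7.9970e+10
q = 0.988 * 5.67e-8 * 7.9970e+10 / 1000 = 4.4799 kW/m^2

4.4799 kW/m^2


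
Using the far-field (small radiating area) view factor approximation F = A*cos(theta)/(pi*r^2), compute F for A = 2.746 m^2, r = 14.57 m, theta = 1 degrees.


cos(1 deg) = 0.99985
pi*r^2 = 666.91
F = 2.746 * 0.99985 / 666.91 = 0.0041169

0.0041169


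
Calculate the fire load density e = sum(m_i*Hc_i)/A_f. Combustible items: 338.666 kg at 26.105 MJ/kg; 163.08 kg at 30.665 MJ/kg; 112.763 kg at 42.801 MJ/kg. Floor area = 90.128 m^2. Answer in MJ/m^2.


Total energy = 338.666*26.105 + 163.08*30.665 + 112.763*42.801
= 8840.876 + 5000.848 + 4826.369
= 18668.09 MJ
e = 18668.09 / 90.128 = 207.13 MJ/m^2

207.13 MJ/m^2


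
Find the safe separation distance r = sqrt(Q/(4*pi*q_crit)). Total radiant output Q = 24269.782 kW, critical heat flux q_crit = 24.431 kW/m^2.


4*pi*q_crit = 307.01
Q/(4*pi*q_crit) = 79.052
r = sqrt(79.052) = 8.8911 m

8.8911 m


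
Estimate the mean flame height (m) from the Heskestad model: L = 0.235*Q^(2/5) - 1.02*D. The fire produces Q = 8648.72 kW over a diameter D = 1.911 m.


Q^(2/5) = 37.565
0.235 * Q^(2/5) = 8.8277
1.02 * D = 1.9492
L = 6.8785 m

6.8785 m


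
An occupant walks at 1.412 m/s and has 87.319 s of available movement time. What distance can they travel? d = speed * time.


d = 1.412 * 87.319 = 123.29 m

123.29 m


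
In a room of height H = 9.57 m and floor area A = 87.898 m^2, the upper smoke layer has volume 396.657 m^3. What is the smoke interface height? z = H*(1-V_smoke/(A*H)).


V/(A*H) = 0.47155
1 - 0.47155 = 0.52845
z = 9.57 * 0.52845 = 5.0573 m

5.0573 m


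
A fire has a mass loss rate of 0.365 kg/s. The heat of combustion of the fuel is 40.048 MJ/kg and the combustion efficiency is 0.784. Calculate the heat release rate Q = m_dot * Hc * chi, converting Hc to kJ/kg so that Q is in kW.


Hc = 40.048 MJ/kg = 40.048 * 1000 kJ/kg = 40048 kJ/kg
Q = 0.365 kg/s * 40048 kJ/kg * 0.784 = 11460 kW

11460 kW


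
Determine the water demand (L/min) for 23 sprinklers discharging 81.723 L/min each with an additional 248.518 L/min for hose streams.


Sprinkler demand = 23 * 81.723 = 1879.629 L/min
Total = 1879.629 + 248.518 = 2128.147 L/min

2128.147 L/min


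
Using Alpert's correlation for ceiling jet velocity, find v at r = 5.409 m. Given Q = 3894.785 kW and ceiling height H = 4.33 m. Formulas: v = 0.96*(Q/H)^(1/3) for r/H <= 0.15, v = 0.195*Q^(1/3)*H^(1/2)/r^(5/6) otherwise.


r/H = 5.409 / 4.33 = 1.2492
r/H > 0.15, so v = 0.195*Q^(1/3)*H^(1/2)/r^(5/6)
Q^(1/3) = 15.734
H^(1/2) = 2.0809
r^(5/6) = 4.0825
v = 0.195 * 15.734 * 2.0809 / 4.0825 = 1.5638 m/s

1.5638 m/s


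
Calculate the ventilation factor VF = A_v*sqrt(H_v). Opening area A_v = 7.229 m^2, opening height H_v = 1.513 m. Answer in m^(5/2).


sqrt(H_v) = 1.2300
VF = 7.229 * 1.2300 = 8.8920 m^(5/2)

8.8920 m^(5/2)


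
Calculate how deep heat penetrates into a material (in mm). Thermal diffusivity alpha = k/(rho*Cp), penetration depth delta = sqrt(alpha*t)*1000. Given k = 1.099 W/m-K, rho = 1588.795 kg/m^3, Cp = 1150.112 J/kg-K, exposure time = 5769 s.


alpha = 1.099 / (1588.795 * 1150.112) = 6.0144e-07 m^2/s
alpha * t = 0.0034697
delta = sqrt(0.0034697) * 1000 = 58.904 mm

58.904 mm


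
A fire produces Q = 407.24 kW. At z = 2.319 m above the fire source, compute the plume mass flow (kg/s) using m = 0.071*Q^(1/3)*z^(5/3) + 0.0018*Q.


Q^(1/3) = 7.4123
z^(5/3) = 4.0629
First term = 0.071 * 7.4123 * 4.0629 = 2.1382
Second term = 0.0018 * 407.24 = 0.73303
m = 2.8712 kg/s

2.8712 kg/s
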